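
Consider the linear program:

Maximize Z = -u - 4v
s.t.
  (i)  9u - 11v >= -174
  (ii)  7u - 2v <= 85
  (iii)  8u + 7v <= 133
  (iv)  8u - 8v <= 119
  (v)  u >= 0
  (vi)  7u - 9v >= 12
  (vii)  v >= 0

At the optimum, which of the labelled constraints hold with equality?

Extreme points and Z = -u - 4v:
  (861/65, 251/65) → Z = -373/13
  (85/7, 0) → Z = -85/7
  (1281/121, 835/121) → Z = -4621/121
  (12/7, 0) → Z = -12/7

The maximum is at (12/7, 0). Substituting into each constraint, equality holds for (vi) and (vii); the remaining constraints have slack.

(vi) and (vii)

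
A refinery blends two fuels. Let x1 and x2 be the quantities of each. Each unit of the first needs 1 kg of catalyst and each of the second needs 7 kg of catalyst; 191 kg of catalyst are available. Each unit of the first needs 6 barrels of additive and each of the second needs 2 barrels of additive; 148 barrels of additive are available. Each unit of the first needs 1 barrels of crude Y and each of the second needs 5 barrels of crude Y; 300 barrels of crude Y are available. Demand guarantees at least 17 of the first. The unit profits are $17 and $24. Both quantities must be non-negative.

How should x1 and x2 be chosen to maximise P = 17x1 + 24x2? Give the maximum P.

Corner points and P = 17x1 + 24x2:
  (74/3, 0) → P = 1258/3
  (17, 0) → P = 289
  (17, 23) → P = 841

The optimum lies where 6x1 + 2x2 = 148 and x1 = 17.
Solving simultaneously gives x1 = 17, x2 = 23.

x1 = 17, x2 = 23, maximum P = 841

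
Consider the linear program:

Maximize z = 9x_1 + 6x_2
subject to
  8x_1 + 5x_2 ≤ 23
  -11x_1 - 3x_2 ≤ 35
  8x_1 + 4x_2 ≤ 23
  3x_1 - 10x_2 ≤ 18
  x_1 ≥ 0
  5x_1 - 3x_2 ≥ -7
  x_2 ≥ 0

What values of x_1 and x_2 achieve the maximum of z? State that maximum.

Extreme points and z = 9x_1 + 6x_2:
  (23/8, 0) → z = 207/8
  (34/49, 171/49) → z = 1332/49
  (0, 7/3) → z = 14
  (0, 0) → z = 0

x_1 = 34/49, x_2 = 171/49, maximum z = 1332/49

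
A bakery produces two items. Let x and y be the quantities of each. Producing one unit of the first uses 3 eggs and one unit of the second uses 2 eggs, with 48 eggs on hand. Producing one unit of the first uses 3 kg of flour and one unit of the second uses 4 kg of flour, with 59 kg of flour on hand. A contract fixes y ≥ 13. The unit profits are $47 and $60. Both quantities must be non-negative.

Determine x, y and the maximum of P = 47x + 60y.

Extreme points and P = 47x + 60y:
  (0, 59/4) → P = 885
  (0, 13) → P = 780
  (7/3, 13) → P = 2669/3

x = 7/3, y = 13, maximum P = 2669/3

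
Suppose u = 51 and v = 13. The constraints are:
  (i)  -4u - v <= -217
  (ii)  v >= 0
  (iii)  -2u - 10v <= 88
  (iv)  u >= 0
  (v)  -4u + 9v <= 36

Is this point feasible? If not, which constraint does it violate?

feasible

(i): -217 ≤ -217 ✓
(ii): 13 ≥ 0 ✓
(iii): -232 ≤ 88 ✓
(iv): 51 ≥ 0 ✓
(v): -87 ≤ 36 ✓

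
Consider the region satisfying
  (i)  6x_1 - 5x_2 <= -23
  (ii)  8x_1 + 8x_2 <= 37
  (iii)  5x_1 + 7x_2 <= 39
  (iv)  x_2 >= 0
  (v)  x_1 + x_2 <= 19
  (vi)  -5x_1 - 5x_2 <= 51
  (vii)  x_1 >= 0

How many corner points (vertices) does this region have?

3

Pairwise boundary intersections that survive every other constraint:
  (1/88, 203/44)
  (0, 23/5)
  (0, 37/8)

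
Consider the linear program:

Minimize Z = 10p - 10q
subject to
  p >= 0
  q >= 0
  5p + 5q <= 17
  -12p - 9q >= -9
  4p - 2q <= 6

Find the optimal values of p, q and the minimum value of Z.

p = 0, q = 1, minimum Z = -10

Feasible corners and Z = 10p - 10q:
  (0, 0) → Z = 0
  (0, 1) → Z = -10
  (3/4, 0) → Z = 15/2

The binding constraints are p = 0 and -12p - 9q = -9.
Solving simultaneously gives p = 0, q = 1.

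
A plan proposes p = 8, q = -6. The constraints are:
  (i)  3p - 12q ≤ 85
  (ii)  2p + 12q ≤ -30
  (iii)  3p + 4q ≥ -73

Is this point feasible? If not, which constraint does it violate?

Constraint (i): 3p - 12q = 96, which is not ≤ 85. All other constraints are satisfied.

not feasible — violates (i)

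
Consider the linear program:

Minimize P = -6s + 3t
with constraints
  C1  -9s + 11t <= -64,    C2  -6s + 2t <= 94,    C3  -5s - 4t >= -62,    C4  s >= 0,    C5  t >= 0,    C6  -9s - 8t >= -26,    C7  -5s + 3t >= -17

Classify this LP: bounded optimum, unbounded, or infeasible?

The boundaries s = 0 and t = 0 meet at (0, 0), but that point violates -9s + 11t ≤ -64. Every candidate vertex is excluded by some other constraint, so the feasible region is empty.

infeasible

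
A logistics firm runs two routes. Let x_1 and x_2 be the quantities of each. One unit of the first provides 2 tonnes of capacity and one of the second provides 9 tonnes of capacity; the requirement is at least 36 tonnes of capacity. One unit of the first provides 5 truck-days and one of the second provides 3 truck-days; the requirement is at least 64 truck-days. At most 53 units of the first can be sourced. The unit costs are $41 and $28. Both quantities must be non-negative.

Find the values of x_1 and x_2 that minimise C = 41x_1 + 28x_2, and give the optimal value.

Extreme points and C = 41x_1 + 28x_2:
  (0, 64/3) → C = 1792/3
  (18, 0) → C = 738
  (53, 0) → C = 2173
  (12, 4/3) → C = 1588/3
The feasible region is unbounded (it extends along (0, 1)), but C strictly increases along every unbounded feasible direction, so there is no improving ray and the minimum is attained at a vertex.

At the optimal vertex, 2x_1 + 9x_2 = 36 and 5x_1 + 3x_2 = 64.
Solving simultaneously gives x_1 = 12, x_2 = 4/3.

x_1 = 12, x_2 = 4/3, minimum C = 1588/3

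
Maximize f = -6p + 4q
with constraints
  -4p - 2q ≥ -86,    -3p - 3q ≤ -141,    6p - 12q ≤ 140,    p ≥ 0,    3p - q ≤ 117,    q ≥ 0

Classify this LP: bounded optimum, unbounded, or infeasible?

The boundaries -4p - 2q = -86 and -3p - 3q = -141 meet at (-4, 51), but that point violates p ≥ 0. Every candidate vertex is excluded by some other constraint, so the feasible region is empty.

infeasible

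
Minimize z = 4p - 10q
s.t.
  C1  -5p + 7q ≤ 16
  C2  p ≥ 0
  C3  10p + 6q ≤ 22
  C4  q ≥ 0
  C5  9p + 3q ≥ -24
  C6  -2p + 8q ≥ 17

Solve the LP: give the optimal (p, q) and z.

Vertices and z = 4p - 10q:
  (0, 16/7) → z = -160/7
  (29/50, 27/10) → z = -617/25
  (0, 17/8) → z = -85/4
  (37/46, 107/46) → z = -461/23

The optimum lies where -5p + 7q = 16 and 10p + 6q = 22.
Solving simultaneously gives p = 29/50, q = 27/10.

p = 29/50, q = 27/10, minimum z = -617/25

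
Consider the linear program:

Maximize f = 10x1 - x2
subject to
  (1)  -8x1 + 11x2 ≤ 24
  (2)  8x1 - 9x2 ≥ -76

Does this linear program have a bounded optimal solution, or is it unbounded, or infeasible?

From the feasible point (-155/4, -26), moving in the direction (11, 8) keeps every constraint satisfied while f increases without bound.

unbounded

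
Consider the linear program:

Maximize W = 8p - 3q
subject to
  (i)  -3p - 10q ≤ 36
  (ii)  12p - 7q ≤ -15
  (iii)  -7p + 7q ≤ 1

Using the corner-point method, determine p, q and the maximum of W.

p = -14/5, q = -93/35, maximum W = -101/7

Extreme points and W = 8p - 3q:
  (-134/47, -129/47) → W = -685/47
  (-262/91, -249/91) → W = -1349/91
  (-14/5, -93/35) → W = -101/7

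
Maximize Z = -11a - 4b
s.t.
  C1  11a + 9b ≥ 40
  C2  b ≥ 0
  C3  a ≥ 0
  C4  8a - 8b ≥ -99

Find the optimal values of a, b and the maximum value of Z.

Vertices and Z = -11a - 4b:
  (40/11, 0) → Z = -40
  (0, 40/9) → Z = -160/9
  (0, 99/8) → Z = -99/2
The feasible region is unbounded (it extends along (1, 1), (1, 0)), but Z strictly decreases along every unbounded feasible direction, so there is no improving ray and the maximum is attained at a vertex.

The optimum lies where 11a + 9b = 40 and a = 0.
Solving simultaneously gives a = 0, b = 40/9.

a = 0, b = 40/9, maximum Z = -160/9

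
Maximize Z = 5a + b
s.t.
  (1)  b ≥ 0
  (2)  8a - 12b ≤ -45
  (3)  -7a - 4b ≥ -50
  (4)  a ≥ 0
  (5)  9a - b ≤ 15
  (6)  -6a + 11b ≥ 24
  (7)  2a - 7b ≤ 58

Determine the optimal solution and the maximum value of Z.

a = 110/43, b = 345/43, maximum Z = 895/43

Vertices and Z = 5a + b:
  (0, 15/4) → Z = 15/4
  (9/4, 21/4) → Z = 33/2
  (0, 25/2) → Z = 25/2
  (110/43, 345/43) → Z = 895/43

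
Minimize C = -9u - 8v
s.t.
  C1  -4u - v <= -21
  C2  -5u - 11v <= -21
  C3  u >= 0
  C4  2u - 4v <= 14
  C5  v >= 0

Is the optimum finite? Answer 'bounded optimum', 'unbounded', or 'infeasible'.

From the feasible point (0, 21), moving in the direction (0, 1) keeps every constraint satisfied while C decreases without bound.

unbounded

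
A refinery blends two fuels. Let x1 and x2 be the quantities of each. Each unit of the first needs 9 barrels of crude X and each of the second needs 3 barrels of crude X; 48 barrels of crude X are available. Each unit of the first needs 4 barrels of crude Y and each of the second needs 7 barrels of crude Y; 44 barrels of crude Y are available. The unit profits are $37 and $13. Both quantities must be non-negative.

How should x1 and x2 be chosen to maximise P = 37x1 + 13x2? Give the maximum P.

x1 = 4, x2 = 4, maximum P = 200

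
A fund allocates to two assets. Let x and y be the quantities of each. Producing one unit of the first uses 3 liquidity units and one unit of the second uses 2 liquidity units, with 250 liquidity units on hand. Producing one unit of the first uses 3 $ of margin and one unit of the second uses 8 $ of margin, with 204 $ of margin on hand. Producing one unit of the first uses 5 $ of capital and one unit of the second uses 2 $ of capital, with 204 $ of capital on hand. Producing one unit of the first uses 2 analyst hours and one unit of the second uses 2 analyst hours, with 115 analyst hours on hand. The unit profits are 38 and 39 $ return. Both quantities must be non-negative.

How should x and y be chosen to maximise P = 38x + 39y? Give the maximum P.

Vertices and P = 38x + 39y:
  (0, 0) → P = 0
  (0, 51/2) → P = 1989/2
  (204/5, 0) → P = 7752/5
  (36, 12) → P = 1836

At the optimal vertex, 3x + 8y = 204 and 5x + 2y = 204.
Solving simultaneously gives x = 36, y = 12.

x = 36, y = 12, maximum P = 1836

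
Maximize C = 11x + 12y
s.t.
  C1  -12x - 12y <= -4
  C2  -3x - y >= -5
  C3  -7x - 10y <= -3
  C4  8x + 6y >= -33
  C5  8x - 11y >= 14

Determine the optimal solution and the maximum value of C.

x = 69/41, y = -2/41, maximum C = 735/41

Vertices and C = 11x + 12y:
  (47/23, -26/23) → C = 205/23
  (69/41, -2/41) → C = 735/41
  (173/157, -74/157) → C = 1015/157

The optimum lies where -3x - y = -5 and 8x - 11y = 14.
Solving simultaneously gives x = 69/41, y = -2/41.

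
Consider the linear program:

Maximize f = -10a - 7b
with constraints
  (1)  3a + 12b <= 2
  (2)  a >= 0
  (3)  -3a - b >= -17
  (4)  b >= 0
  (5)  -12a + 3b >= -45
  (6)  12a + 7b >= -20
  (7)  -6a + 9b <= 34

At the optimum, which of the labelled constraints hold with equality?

(2) and (4)

Feasible corners and f = -10a - 7b:
  (0, 1/6) → f = -7/6
  (2/3, 0) → f = -20/3
  (0, 0) → f = 0

The maximum is at (0, 0). Substituting into each constraint, equality holds for (2) and (4); the remaining constraints have slack.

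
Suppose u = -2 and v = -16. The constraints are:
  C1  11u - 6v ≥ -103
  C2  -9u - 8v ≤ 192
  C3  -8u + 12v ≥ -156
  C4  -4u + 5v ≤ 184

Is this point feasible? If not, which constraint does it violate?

not feasible — violates C3

Constraint C3: -8u + 12v = -176, which is not ≥ -156. All other constraints are satisfied.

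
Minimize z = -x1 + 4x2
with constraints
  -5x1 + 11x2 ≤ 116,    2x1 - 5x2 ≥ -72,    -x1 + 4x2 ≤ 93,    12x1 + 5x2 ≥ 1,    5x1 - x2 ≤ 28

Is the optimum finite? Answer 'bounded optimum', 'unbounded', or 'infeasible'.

Extreme points and z = -x1 + 4x2:
  (-569/157, 1397/157) → z = 6157/157
  (212/25, 72/5) → z = 1228/25
  (141/37, -331/37) → z = -1465/37
The feasible region has finitely many vertices and no improving ray; the minimum is -1465/37 at (141/37, -331/37).

bounded optimum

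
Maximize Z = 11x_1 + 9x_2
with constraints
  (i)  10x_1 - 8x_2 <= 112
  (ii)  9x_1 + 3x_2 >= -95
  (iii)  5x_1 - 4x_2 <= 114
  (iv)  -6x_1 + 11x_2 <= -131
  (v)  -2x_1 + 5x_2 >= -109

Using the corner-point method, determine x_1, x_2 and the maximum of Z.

x_1 = 92/31, x_2 = -319/31, maximum Z = -1859/31

At the optimal vertex, 10x_1 - 8x_2 = 112 and -6x_1 + 11x_2 = -131.
Solving simultaneously gives x_1 = 92/31, x_2 = -319/31.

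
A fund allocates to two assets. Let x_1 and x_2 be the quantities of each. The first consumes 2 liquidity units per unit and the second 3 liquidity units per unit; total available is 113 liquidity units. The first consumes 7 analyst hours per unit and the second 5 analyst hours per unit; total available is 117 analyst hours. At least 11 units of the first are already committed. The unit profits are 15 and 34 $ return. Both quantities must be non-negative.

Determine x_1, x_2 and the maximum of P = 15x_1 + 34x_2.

Feasible corners and P = 15x_1 + 34x_2:
  (117/7, 0) → P = 1755/7
  (11, 0) → P = 165
  (11, 8) → P = 437

The optimum lies where 7x_1 + 5x_2 = 117 and x_1 = 11.
Solving simultaneously gives x_1 = 11, x_2 = 8.

x_1 = 11, x_2 = 8, maximum P = 437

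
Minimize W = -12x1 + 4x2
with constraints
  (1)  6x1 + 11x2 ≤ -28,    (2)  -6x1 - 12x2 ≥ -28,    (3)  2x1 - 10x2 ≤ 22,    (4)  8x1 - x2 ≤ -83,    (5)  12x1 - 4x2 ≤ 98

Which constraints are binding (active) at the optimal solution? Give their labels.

(3) and (4)

Feasible corners and W = -12x1 + 4x2:
  (-322/3, 56) → W = 1512
  (-941/94, 137/47) → W = 6194/47
  (-142/13, -57/13) → W = 1476/13
The feasible region is unbounded (it extends along (-2, 1), (-5, -1)), but W strictly increases along every unbounded feasible direction, so there is no improving ray and the minimum is attained at a vertex.

The minimum is at (-142/13, -57/13). Substituting into each constraint, equality holds for (3) and (4); the remaining constraints have slack.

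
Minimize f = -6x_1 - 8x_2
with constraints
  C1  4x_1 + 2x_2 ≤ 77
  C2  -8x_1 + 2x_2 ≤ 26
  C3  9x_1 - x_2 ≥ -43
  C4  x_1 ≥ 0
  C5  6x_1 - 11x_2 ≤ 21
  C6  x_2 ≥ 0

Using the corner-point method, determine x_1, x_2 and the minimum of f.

Feasible corners and f = -6x_1 - 8x_2:
  (17/4, 30) → f = -531/2
  (127/8, 27/4) → f = -597/4
  (0, 13) → f = -104
  (0, 0) → f = 0
  (7/2, 0) → f = -21

x_1 = 17/4, x_2 = 30, minimum f = -531/2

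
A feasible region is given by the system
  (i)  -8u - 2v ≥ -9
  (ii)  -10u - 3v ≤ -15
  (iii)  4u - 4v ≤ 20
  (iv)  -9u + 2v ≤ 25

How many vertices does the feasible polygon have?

3

Intersecting each pair of boundary lines and keeping only the points that satisfy every inequality leaves:
  (-3/4, 15/2)
  (-16/17, 281/34)
  (-45/47, 385/47)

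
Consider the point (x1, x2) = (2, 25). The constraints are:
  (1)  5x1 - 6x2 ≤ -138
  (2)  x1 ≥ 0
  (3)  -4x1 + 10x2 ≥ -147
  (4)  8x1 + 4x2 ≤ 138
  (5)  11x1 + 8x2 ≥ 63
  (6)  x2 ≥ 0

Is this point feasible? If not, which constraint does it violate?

feasible

(1): -140 ≤ -138 ✓
(2): 2 ≥ 0 ✓
(3): 242 ≥ -147 ✓
(4): 116 ≤ 138 ✓
(5): 222 ≥ 63 ✓
(6): 25 ≥ 0 ✓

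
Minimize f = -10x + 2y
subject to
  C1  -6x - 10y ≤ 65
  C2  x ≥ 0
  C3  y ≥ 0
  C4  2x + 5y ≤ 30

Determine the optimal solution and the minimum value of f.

x = 15, y = 0, minimum f = -150

Extreme points and f = -10x + 2y:
  (0, 0) → f = 0
  (0, 6) → f = 12
  (15, 0) → f = -150

At the optimal vertex, y = 0 and 2x + 5y = 30.
Solving simultaneously gives x = 15, y = 0.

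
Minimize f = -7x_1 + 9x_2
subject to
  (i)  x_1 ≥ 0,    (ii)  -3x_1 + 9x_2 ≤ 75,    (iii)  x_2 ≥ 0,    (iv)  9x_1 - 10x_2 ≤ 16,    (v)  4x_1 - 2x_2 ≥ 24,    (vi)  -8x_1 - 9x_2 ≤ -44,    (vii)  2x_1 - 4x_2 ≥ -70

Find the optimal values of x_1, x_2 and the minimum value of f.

The optimum lies where 9x_1 - 10x_2 = 16 and 4x_1 - 2x_2 = 24.
Solving simultaneously gives x_1 = 104/11, x_2 = 76/11.

x_1 = 104/11, x_2 = 76/11, minimum f = -4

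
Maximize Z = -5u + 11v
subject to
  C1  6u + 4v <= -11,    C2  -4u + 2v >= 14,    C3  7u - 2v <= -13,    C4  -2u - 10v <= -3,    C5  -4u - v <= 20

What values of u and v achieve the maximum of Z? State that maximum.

u = -69/10, v = 38/5, maximum Z = 1181/10

Extreme points and Z = -5u + 11v:
  (-39/14, 10/7) → Z = 415/14
  (-69/10, 38/5) → Z = 1181/10
  (-67/22, 10/11) → Z = 555/22
  (-203/38, 26/19) → Z = 1587/38

At the optimal vertex, 6u + 4v = -11 and -4u - v = 20.
Solving simultaneously gives u = -69/10, v = 38/5.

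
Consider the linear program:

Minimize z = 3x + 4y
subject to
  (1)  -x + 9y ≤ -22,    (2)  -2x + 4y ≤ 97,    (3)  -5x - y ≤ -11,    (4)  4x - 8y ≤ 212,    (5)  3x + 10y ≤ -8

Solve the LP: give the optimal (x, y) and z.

Corner points and z = 3x + 4y:
  (121/46, -99/46) → z = -33/46
  (4, -2) → z = 4
  (75/11, -254/11) → z = -791/11
  (257/8, -167/16) → z = 437/8

x = 75/11, y = -254/11, minimum z = -791/11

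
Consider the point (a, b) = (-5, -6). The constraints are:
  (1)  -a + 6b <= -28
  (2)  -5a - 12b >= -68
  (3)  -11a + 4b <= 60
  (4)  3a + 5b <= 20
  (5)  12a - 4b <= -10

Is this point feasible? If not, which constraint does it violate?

(1): -31 ≤ -28 ✓
(2): 97 ≥ -68 ✓
(3): 31 ≤ 60 ✓
(4): -45 ≤ 20 ✓
(5): -36 ≤ -10 ✓

feasible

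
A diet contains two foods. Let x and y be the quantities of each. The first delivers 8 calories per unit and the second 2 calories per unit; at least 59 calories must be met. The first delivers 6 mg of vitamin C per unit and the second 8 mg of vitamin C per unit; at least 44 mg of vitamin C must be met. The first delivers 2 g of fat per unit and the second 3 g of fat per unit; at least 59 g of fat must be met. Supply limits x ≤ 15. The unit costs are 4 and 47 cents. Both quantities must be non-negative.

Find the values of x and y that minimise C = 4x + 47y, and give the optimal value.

The feasible region is unbounded (it extends along (0, 1)), but C strictly increases along every unbounded feasible direction, so there is no improving ray and the minimum is attained at a vertex.

At the optimal vertex, 2x + 3y = 59 and x = 15.
Solving simultaneously gives x = 15, y = 29/3.

x = 15, y = 29/3, minimum C = 1543/3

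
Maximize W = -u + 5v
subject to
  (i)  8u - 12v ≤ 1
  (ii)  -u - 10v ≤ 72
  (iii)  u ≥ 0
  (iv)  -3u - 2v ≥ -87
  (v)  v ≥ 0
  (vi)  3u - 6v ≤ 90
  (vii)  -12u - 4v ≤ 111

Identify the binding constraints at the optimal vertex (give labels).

Feasible corners and W = -u + 5v:
  (523/26, 693/52) → W = 2419/52
  (1/8, 0) → W = -1/8
  (0, 87/2) → W = 435/2
  (0, 0) → W = 0

The maximum is at (0, 87/2). Substituting into each constraint, equality holds for (iii) and (iv); the remaining constraints have slack.

(iii) and (iv)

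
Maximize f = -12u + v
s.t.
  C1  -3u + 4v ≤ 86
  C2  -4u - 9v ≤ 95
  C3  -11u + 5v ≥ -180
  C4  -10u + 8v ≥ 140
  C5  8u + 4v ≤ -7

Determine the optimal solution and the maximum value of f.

Feasible corners and f = -12u + v:
  (-1154/43, 59/43) → f = 13907/43
  (-93/11, 667/44) → f = 5131/44
  (-1010/61, -195/61) → f = 11925/61
  (-77/13, 525/52) → f = 4221/52

The binding constraints are -3u + 4v = 86 and -4u - 9v = 95.
Solving simultaneously gives u = -1154/43, v = 59/43.

u = -1154/43, v = 59/43, maximum f = 13907/43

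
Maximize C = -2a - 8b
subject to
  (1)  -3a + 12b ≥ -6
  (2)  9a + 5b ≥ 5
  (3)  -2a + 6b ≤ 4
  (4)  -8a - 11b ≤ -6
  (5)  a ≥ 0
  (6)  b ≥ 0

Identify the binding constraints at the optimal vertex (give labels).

(4) and (6)

Vertices and C = -2a - 8b:
  (2, 0) → C = -4
  (5/32, 23/32) → C = -97/16
  (25/59, 14/59) → C = -162/59
  (3/4, 0) → C = -3/2
The feasible region is unbounded (it extends along (3, 1), (4, 1)), but C strictly decreases along every unbounded feasible direction, so there is no improving ray and the maximum is attained at a vertex.

The maximum is at (3/4, 0). Substituting into each constraint, equality holds for (4) and (6); the remaining constraints have slack.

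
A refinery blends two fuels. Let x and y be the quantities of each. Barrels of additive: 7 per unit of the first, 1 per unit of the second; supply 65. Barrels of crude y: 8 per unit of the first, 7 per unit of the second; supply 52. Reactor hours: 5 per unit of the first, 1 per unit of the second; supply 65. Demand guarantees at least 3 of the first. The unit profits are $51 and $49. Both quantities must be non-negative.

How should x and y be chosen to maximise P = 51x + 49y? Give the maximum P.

The optimum lies where 8x + 7y = 52 and x = 3.
Solving simultaneously gives x = 3, y = 4.

x = 3, y = 4, maximum P = 349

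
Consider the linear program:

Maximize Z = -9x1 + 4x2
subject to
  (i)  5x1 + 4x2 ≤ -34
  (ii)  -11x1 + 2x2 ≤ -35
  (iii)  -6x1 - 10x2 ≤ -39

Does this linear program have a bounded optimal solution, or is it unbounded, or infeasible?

infeasible

The boundaries 5x1 + 4x2 = -34 and -11x1 + 2x2 = -35 meet at (4/3, -61/6), but that point violates -6x1 - 10x2 ≤ -39. Every candidate vertex is excluded by some other constraint, so the feasible region is empty.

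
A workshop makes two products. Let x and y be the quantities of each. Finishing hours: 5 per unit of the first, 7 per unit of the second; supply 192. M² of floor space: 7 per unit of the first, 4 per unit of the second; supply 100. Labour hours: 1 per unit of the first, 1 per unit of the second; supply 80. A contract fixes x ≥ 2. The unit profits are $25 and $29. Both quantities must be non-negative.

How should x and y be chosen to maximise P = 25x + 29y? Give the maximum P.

Corner points and P = 25x + 29y:
  (100/7, 0) → P = 2500/7
  (2, 0) → P = 50
  (2, 43/2) → P = 1347/2

x = 2, y = 43/2, maximum P = 1347/2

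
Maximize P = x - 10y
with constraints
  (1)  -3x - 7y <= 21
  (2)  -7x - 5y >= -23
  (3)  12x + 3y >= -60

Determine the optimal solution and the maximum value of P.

Corner points and P = x - 10y:
  (133/17, -108/17) → P = 1213/17
  (-119/25, -24/25) → P = 121/25
  (-123/13, 232/13) → P = -2443/13

The binding constraints are -3x - 7y = 21 and -7x - 5y = -23.
Solving simultaneously gives x = 133/17, y = -108/17.

x = 133/17, y = -108/17, maximum P = 1213/17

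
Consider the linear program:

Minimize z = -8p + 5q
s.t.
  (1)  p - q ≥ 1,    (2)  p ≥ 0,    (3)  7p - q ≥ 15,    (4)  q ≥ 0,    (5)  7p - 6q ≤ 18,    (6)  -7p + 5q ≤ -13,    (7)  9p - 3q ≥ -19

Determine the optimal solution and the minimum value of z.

p = 12, q = 11, minimum z = -41

Corner points and z = -8p + 5q:
  (12, 11) → z = -41
  (4, 3) → z = -17
  (15/7, 0) → z = -120/7
  (31/14, 1/2) → z = -213/14
  (18/7, 0) → z = -144/7

The optimum lies where p - q = 1 and 7p - 6q = 18.
Solving simultaneously gives p = 12, q = 11.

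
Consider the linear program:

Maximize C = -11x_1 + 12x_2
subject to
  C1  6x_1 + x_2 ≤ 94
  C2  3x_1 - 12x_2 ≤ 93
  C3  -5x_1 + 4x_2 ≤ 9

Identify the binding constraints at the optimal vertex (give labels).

Corner points and C = -11x_1 + 12x_2:
  (407/25, -92/25) → C = -5581/25
  (367/29, 524/29) → C = 2251/29
  (-10, -41/4) → C = -13

The maximum is at (367/29, 524/29). Substituting into each constraint, equality holds for C1 and C3; the remaining constraints have slack.

C1 and C3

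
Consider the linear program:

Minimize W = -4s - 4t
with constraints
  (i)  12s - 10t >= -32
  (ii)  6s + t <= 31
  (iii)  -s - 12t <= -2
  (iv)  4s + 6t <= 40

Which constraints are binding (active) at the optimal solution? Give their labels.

(ii) and (iv)

Corner points and W = -4s - 4t:
  (-26/11, 4/11) → W = 8
  (13/7, 38/7) → W = -204/7
  (370/71, -19/71) → W = -1404/71
  (73/16, 29/8) → W = -131/4

The minimum is at (73/16, 29/8). Substituting into each constraint, equality holds for (ii) and (iv); the remaining constraints have slack.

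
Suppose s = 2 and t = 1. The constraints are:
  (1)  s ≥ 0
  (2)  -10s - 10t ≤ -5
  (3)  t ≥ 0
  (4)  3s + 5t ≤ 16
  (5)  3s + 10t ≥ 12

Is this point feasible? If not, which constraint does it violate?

feasible

(1): 2 ≥ 0 ✓
(2): -30 ≤ -5 ✓
(3): 1 ≥ 0 ✓
(4): 11 ≤ 16 ✓
(5): 16 ≥ 12 ✓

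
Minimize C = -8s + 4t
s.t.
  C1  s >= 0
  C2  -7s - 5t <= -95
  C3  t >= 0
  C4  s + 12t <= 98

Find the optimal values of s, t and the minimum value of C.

s = 98, t = 0, minimum C = -784

The optimum lies where t = 0 and s + 12t = 98.
Solving simultaneously gives s = 98, t = 0.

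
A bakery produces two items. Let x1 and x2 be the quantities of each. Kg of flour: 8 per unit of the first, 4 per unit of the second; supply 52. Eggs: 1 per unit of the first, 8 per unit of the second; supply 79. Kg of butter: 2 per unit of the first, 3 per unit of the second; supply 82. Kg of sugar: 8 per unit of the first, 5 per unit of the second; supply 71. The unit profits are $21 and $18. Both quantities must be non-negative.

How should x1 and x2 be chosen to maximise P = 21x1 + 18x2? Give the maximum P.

x1 = 5/3, x2 = 29/3, maximum P = 209

The binding constraints are 8x1 + 4x2 = 52 and x1 + 8x2 = 79.
Solving simultaneously gives x1 = 5/3, x2 = 29/3.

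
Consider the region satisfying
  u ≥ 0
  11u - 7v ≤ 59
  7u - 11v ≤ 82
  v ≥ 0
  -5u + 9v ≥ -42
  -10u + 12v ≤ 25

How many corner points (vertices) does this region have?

Of the 15 pairwise boundary intersections, those satisfying every inequality are:
  (0, 0)
  (0, 25/12)
  (59/11, 0)
  (883/62, 865/62)

4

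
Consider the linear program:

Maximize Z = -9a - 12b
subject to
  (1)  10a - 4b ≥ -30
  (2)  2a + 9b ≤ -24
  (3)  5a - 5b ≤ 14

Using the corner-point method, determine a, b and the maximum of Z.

Feasible corners and Z = -9a - 12b:
  (-183/49, -90/49) → Z = 2727/49
  (-103/15, -29/3) → Z = 889/5
  (6/55, -148/55) → Z = 1722/55

a = -103/15, b = -29/3, maximum Z = 889/5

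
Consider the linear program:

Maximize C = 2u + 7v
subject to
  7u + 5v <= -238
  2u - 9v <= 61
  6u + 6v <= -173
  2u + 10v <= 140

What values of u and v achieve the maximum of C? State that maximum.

u = -1285/24, v = 593/24, maximum C = 527/8

Extreme points and C = 2u + 7v:
  (-1837/73, -903/73) → C = -9995/73
  (-563/12, 217/12) → C = 131/4
  (-1285/24, 593/24) → C = 527/8
The feasible region is unbounded (it extends along (-9, -2), (-5, 1)), but C strictly decreases along every unbounded feasible direction, so there is no improving ray and the maximum is attained at a vertex.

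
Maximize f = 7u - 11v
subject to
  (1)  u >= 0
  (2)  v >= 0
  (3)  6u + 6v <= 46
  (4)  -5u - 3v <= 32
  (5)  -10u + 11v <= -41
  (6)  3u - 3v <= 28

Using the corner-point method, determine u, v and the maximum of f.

u = 23/3, v = 0, maximum f = 161/3

Extreme points and f = 7u - 11v:
  (23/3, 0) → f = 161/3
  (41/10, 0) → f = 287/10
  (376/63, 107/63) → f = 485/21

At the optimal vertex, v = 0 and 6u + 6v = 46.
Solving simultaneously gives u = 23/3, v = 0.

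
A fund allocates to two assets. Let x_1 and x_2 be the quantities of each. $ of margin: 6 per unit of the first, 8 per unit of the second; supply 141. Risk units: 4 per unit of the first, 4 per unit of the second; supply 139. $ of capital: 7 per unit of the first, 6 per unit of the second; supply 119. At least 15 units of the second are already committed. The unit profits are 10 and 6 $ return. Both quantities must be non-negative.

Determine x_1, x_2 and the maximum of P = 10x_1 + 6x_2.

x_1 = 7/2, x_2 = 15, maximum P = 125

Corner points and P = 10x_1 + 6x_2:
  (0, 141/8) → P = 423/4
  (0, 15) → P = 90
  (7/2, 15) → P = 125

The binding constraints are 6x_1 + 8x_2 = 141 and x_2 = 15.
Solving simultaneously gives x_1 = 7/2, x_2 = 15.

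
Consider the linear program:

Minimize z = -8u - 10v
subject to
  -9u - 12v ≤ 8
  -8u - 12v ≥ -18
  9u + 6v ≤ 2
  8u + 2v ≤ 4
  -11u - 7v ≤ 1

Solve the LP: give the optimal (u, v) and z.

u = -7/5, v = 73/30, minimum z = -197/15

Corner points and z = -8u - 10v:
  (32/39, -50/39) → z = 244/39
  (44/69, -79/69) → z = 146/23
  (-7/5, 73/30) → z = -197/15
  (-69/38, 103/38) → z = -239/19
  (2/3, -2/3) → z = 4/3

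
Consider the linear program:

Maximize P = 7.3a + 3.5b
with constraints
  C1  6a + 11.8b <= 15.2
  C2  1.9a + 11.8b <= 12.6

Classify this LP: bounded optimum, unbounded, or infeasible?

From the feasible point (26/41, 2336/2419), moving in the direction (11.8, -6) keeps every constraint satisfied while P increases without bound.

unbounded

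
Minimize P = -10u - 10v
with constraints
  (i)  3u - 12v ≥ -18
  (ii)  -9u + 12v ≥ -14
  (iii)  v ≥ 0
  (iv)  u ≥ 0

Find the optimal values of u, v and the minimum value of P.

Feasible corners and P = -10u - 10v:
  (16/3, 17/6) → P = -245/3
  (0, 3/2) → P = -15
  (14/9, 0) → P = -140/9
  (0, 0) → P = 0

The optimum lies where 3u - 12v = -18 and -9u + 12v = -14.
Solving simultaneously gives u = 16/3, v = 17/6.

u = 16/3, v = 17/6, minimum P = -245/3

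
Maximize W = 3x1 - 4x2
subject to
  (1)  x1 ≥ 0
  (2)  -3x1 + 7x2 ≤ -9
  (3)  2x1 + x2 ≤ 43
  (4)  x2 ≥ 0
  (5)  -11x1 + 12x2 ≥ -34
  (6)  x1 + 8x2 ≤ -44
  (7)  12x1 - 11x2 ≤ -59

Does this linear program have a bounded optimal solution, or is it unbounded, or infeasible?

The boundaries x1 + 8x2 = -44 and 12x1 - 11x2 = -59 meet at (-956/107, -469/107), but that point violates x1 ≥ 0. Every candidate vertex is excluded by some other constraint, so the feasible region is empty.

infeasible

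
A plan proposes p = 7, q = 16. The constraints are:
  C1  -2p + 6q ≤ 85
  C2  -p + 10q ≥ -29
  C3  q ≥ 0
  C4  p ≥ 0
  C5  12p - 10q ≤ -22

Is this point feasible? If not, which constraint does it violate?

C1: 82 ≤ 85 ✓
C2: 153 ≥ -29 ✓
C3: 16 ≥ 0 ✓
C4: 7 ≥ 0 ✓
C5: -76 ≤ -22 ✓

feasible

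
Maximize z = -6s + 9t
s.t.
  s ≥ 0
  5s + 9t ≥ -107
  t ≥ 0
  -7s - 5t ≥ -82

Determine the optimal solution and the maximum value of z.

s = 0, t = 82/5, maximum z = 738/5

The optimum lies where s = 0 and -7s - 5t = -82.
Solving simultaneously gives s = 0, t = 82/5.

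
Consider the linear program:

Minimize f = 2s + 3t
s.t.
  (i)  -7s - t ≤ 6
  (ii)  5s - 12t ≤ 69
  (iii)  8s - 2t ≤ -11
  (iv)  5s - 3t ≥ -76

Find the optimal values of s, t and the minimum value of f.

Corner points and f = 2s + 3t:
  (-23/22, 29/22) → f = 41/22
  (-47/13, 251/13) → f = 659/13
  (17/2, 79/2) → f = 271/2

At the optimal vertex, -7s - t = 6 and 8s - 2t = -11.
Solving simultaneously gives s = -23/22, t = 29/22.

s = -23/22, t = 29/22, minimum f = 41/22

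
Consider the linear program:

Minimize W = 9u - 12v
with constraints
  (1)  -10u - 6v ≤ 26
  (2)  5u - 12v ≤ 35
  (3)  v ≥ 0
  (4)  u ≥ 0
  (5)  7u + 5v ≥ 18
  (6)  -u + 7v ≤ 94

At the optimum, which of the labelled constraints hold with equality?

Corner points and W = 9u - 12v:
  (7, 0) → W = 63
  (1373/23, 505/23) → W = 6297/23
  (18/7, 0) → W = 162/7
  (0, 18/5) → W = -216/5
  (0, 94/7) → W = -1128/7

The minimum is at (0, 94/7). Substituting into each constraint, equality holds for (4) and (6); the remaining constraints have slack.

(4) and (6)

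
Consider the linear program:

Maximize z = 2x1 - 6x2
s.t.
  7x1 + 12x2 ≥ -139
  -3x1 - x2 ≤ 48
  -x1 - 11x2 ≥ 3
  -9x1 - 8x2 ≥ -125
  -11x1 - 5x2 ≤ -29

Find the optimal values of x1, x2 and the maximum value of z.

x1 = 653/13, x2 = -1063/26, maximum z = 4495/13

Corner points and z = 2x1 - 6x2:
  (653/13, -1063/26) → z = 4495/13
  (1043/97, -1732/97) → z = 12478/97
  (1399/91, -152/91) → z = 530/13
  (167/58, -31/58) → z = 260/29

The binding constraints are 7x1 + 12x2 = -139 and -9x1 - 8x2 = -125.
Solving simultaneously gives x1 = 653/13, x2 = -1063/26.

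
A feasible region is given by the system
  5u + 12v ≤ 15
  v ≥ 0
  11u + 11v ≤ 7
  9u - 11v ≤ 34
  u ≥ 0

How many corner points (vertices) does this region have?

3

Of the 10 pairwise boundary intersections, those satisfying every inequality are:
  (7/11, 0)
  (0, 0)
  (0, 7/11)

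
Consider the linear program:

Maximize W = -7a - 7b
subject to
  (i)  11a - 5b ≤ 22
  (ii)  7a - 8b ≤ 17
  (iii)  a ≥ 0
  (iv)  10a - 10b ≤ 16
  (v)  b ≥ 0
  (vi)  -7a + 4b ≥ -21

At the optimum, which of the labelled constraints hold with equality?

Vertices and W = -7a - 7b:
  (7/3, 11/15) → W = -322/15
  (0, 0) → W = 0
  (8/5, 0) → W = -56/5
The feasible region is unbounded (it extends along (0, 1), (5, 11)), but W strictly decreases along every unbounded feasible direction, so there is no improving ray and the maximum is attained at a vertex.

The maximum is at (0, 0). Substituting into each constraint, equality holds for (iii) and (v); the remaining constraints have slack.

(iii) and (v)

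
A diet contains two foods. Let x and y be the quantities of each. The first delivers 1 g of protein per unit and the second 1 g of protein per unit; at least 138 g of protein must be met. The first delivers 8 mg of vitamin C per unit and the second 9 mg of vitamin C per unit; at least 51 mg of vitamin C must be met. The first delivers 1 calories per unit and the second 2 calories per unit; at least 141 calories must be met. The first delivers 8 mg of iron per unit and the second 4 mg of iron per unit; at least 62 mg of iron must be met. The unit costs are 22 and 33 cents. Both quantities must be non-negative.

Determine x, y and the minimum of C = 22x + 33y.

x = 135, y = 3, minimum C = 3069

Corner points and C = 22x + 33y:
  (0, 138) → C = 4554
  (141, 0) → C = 3102
  (135, 3) → C = 3069
The feasible region is unbounded (it extends along (0, 1), (1, 0)), but C strictly increases along every unbounded feasible direction, so there is no improving ray and the minimum is attained at a vertex.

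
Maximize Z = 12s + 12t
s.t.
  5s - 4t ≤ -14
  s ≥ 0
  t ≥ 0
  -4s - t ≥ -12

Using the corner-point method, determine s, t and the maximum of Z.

Extreme points and Z = 12s + 12t:
  (0, 7/2) → Z = 42
  (34/21, 116/21) → Z = 600/7
  (0, 12) → Z = 144

The optimum lies where s = 0 and -4s - t = -12.
Solving simultaneously gives s = 0, t = 12.

s = 0, t = 12, maximum Z = 144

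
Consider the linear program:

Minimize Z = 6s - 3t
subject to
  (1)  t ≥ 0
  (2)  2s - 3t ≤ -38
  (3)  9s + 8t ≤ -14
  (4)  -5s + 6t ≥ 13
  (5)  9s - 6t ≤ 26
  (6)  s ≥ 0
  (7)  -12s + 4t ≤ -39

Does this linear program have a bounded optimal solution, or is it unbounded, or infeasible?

infeasible

The boundaries 2s - 3t = -38 and 9s - 6t = 26 meet at (102/5, 394/15), but that point violates 9s + 8t ≤ -14. Every candidate vertex is excluded by some other constraint, so the feasible region is empty.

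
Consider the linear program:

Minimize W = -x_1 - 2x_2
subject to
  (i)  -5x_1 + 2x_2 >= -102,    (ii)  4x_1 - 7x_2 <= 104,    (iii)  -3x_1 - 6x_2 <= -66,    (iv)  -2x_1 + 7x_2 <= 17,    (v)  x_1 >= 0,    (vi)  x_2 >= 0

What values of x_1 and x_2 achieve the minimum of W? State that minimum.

Vertices and W = -x_1 - 2x_2:
  (62/3, 2/3) → W = -22
  (748/31, 289/31) → W = -1326/31
  (120/11, 61/11) → W = -22

x_1 = 748/31, x_2 = 289/31, minimum W = -1326/31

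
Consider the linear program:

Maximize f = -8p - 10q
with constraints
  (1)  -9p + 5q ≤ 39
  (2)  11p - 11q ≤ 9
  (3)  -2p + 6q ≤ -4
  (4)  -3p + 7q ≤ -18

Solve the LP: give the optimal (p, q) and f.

The binding constraints are -9p + 5q = 39 and 11p - 11q = 9.
Solving simultaneously gives p = -237/22, q = -255/22.

p = -237/22, q = -255/22, maximum f = 2223/11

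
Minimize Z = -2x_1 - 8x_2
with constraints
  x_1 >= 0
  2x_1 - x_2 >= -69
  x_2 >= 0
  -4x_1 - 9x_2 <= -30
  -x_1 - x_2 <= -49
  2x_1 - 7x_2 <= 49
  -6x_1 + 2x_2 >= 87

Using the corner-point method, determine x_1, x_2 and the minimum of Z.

x_1 = 51/2, x_2 = 120, minimum Z = -1011

Feasible corners and Z = -2x_1 - 8x_2:
  (0, 69) → Z = -552
  (0, 49) → Z = -392
  (51/2, 120) → Z = -1011
  (11/8, 381/8) → Z = -1535/4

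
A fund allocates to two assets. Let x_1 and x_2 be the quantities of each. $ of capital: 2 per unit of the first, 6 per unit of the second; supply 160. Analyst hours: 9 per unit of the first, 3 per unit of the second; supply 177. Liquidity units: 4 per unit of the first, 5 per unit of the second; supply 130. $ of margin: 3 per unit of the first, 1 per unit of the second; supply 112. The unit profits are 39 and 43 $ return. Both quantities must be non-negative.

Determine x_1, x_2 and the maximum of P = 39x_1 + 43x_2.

x_1 = 15, x_2 = 14, maximum P = 1187

Corner points and P = 39x_1 + 43x_2:
  (0, 0) → P = 0
  (0, 26) → P = 1118
  (59/3, 0) → P = 767
  (15, 14) → P = 1187

The binding constraints are 9x_1 + 3x_2 = 177 and 4x_1 + 5x_2 = 130.
Solving simultaneously gives x_1 = 15, x_2 = 14.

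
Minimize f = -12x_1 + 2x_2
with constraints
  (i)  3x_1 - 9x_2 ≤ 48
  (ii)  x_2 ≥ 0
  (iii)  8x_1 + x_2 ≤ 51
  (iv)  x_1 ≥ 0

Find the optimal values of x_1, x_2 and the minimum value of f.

Extreme points and f = -12x_1 + 2x_2:
  (51/8, 0) → f = -153/2
  (0, 0) → f = 0
  (0, 51) → f = 102

x_1 = 51/8, x_2 = 0, minimum f = -153/2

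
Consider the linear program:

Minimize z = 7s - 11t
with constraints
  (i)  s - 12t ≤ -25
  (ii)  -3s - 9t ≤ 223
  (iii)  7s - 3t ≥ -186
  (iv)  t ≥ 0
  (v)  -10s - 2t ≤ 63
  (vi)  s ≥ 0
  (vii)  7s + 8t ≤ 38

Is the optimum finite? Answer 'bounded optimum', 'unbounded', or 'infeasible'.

bounded optimum

Vertices and z = 7s - 11t:
  (0, 25/12) → z = -275/12
  (64/23, 213/92) → z = -551/92
  (0, 19/4) → z = -209/4
The feasible region has finitely many vertices and no improving ray; the minimum is -209/4 at (0, 19/4).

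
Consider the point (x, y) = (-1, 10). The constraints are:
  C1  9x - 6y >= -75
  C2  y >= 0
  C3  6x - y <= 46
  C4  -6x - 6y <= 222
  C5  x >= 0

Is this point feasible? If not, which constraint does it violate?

not feasible — violates C5

Constraint C5: x = -1, which is not ≥ 0. All other constraints are satisfied.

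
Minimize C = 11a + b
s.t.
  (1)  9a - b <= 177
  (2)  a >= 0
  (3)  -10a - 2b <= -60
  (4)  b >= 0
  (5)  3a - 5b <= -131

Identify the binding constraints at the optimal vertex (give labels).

Extreme points and C = 11a + b:
  (508/21, 285/7) → C = 6443/21
  (0, 30) → C = 30
  (19/28, 745/28) → C = 477/14
The feasible region is unbounded (it extends along (0, 1), (1, 9)), but C strictly increases along every unbounded feasible direction, so there is no improving ray and the minimum is attained at a vertex.

The minimum is at (0, 30). Substituting into each constraint, equality holds for (2) and (3); the remaining constraints have slack.

(2) and (3)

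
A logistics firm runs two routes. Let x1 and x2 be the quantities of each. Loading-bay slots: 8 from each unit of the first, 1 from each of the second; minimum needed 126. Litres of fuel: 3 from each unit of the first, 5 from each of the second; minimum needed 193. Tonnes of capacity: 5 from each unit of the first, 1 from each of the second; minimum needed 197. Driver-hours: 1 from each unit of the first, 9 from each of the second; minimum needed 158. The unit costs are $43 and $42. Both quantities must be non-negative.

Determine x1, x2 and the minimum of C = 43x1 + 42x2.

x1 = 36, x2 = 17, minimum C = 2262

Corner points and C = 43x1 + 42x2:
  (0, 197) → C = 8274
  (158, 0) → C = 6794
  (36, 17) → C = 2262
  (947/22, 281/22) → C = 52523/22
The feasible region is unbounded (it extends along (0, 1), (1, 0)), but C strictly increases along every unbounded feasible direction, so there is no improving ray and the minimum is attained at a vertex.

The binding constraints are 3x1 + 5x2 = 193 and 5x1 + x2 = 197.
Solving simultaneously gives x1 = 36, x2 = 17.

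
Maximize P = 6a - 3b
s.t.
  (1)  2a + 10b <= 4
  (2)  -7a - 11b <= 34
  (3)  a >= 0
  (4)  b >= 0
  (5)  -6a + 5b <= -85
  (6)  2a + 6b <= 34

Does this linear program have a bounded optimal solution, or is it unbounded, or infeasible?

infeasible

The boundaries 2a + 10b = 4 and a = 0 meet at (0, 2/5), but that point violates -6a + 5b ≤ -85. Every candidate vertex is excluded by some other constraint, so the feasible region is empty.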